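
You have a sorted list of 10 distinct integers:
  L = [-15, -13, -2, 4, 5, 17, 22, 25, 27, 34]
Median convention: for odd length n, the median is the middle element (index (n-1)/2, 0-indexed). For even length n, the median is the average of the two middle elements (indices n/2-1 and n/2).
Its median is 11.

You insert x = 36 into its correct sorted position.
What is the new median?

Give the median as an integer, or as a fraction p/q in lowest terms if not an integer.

Answer: 17

Derivation:
Old list (sorted, length 10): [-15, -13, -2, 4, 5, 17, 22, 25, 27, 34]
Old median = 11
Insert x = 36
Old length even (10). Middle pair: indices 4,5 = 5,17.
New length odd (11). New median = single middle element.
x = 36: 10 elements are < x, 0 elements are > x.
New sorted list: [-15, -13, -2, 4, 5, 17, 22, 25, 27, 34, 36]
New median = 17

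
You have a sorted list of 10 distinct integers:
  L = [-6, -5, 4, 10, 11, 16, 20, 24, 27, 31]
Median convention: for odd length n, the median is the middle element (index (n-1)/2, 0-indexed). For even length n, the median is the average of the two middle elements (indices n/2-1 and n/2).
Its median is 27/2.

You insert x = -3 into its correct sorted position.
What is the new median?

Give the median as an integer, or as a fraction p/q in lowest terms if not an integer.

Old list (sorted, length 10): [-6, -5, 4, 10, 11, 16, 20, 24, 27, 31]
Old median = 27/2
Insert x = -3
Old length even (10). Middle pair: indices 4,5 = 11,16.
New length odd (11). New median = single middle element.
x = -3: 2 elements are < x, 8 elements are > x.
New sorted list: [-6, -5, -3, 4, 10, 11, 16, 20, 24, 27, 31]
New median = 11

Answer: 11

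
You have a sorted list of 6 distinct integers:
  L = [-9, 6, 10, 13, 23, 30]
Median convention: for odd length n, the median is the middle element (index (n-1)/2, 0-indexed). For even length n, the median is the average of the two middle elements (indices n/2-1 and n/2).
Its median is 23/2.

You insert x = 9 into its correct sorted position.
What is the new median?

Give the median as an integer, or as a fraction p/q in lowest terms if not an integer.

Old list (sorted, length 6): [-9, 6, 10, 13, 23, 30]
Old median = 23/2
Insert x = 9
Old length even (6). Middle pair: indices 2,3 = 10,13.
New length odd (7). New median = single middle element.
x = 9: 2 elements are < x, 4 elements are > x.
New sorted list: [-9, 6, 9, 10, 13, 23, 30]
New median = 10

Answer: 10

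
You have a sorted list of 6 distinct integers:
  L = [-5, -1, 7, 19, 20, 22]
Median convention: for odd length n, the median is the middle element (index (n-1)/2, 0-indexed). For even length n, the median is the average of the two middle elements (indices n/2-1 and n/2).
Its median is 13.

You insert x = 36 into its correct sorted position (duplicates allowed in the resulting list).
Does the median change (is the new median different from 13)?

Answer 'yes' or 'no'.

Old median = 13
Insert x = 36
New median = 19
Changed? yes

Answer: yes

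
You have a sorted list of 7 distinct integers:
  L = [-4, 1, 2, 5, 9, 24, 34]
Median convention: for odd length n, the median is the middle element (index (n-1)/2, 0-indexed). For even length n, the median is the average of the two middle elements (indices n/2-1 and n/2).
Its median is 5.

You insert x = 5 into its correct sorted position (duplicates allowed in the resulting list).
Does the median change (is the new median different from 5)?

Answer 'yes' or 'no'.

Old median = 5
Insert x = 5
New median = 5
Changed? no

Answer: no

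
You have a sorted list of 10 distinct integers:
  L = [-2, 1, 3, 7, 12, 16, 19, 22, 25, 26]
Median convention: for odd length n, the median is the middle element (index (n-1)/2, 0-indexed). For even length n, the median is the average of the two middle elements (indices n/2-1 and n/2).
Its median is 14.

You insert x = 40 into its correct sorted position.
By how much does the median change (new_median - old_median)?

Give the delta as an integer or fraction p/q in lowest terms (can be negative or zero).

Old median = 14
After inserting x = 40: new sorted = [-2, 1, 3, 7, 12, 16, 19, 22, 25, 26, 40]
New median = 16
Delta = 16 - 14 = 2

Answer: 2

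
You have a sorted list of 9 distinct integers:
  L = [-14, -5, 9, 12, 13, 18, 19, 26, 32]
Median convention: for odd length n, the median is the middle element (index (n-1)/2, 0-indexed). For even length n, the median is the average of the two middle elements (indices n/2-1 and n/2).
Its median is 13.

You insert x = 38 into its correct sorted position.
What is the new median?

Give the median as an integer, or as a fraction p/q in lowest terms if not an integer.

Old list (sorted, length 9): [-14, -5, 9, 12, 13, 18, 19, 26, 32]
Old median = 13
Insert x = 38
Old length odd (9). Middle was index 4 = 13.
New length even (10). New median = avg of two middle elements.
x = 38: 9 elements are < x, 0 elements are > x.
New sorted list: [-14, -5, 9, 12, 13, 18, 19, 26, 32, 38]
New median = 31/2

Answer: 31/2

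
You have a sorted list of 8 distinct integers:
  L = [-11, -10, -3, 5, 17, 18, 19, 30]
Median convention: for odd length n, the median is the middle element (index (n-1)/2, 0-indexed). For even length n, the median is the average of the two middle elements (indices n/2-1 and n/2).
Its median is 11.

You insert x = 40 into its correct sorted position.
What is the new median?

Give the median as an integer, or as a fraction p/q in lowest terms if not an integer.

Answer: 17

Derivation:
Old list (sorted, length 8): [-11, -10, -3, 5, 17, 18, 19, 30]
Old median = 11
Insert x = 40
Old length even (8). Middle pair: indices 3,4 = 5,17.
New length odd (9). New median = single middle element.
x = 40: 8 elements are < x, 0 elements are > x.
New sorted list: [-11, -10, -3, 5, 17, 18, 19, 30, 40]
New median = 17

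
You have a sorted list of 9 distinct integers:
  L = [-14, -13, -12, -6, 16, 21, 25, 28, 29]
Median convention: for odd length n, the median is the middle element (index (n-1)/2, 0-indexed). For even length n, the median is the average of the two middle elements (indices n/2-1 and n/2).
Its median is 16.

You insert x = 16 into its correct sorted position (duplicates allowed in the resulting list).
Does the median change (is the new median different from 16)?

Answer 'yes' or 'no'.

Answer: no

Derivation:
Old median = 16
Insert x = 16
New median = 16
Changed? no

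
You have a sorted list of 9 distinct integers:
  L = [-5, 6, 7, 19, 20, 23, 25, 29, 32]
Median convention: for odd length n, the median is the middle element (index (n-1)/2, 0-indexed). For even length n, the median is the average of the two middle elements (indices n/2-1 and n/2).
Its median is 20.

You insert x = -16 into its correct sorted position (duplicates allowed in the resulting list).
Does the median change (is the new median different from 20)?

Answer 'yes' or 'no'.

Answer: yes

Derivation:
Old median = 20
Insert x = -16
New median = 39/2
Changed? yes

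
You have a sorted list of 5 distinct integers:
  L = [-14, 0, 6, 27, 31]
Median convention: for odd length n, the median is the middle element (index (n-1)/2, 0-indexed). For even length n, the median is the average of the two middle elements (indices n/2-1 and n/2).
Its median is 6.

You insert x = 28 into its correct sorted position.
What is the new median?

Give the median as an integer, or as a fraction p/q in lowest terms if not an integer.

Answer: 33/2

Derivation:
Old list (sorted, length 5): [-14, 0, 6, 27, 31]
Old median = 6
Insert x = 28
Old length odd (5). Middle was index 2 = 6.
New length even (6). New median = avg of two middle elements.
x = 28: 4 elements are < x, 1 elements are > x.
New sorted list: [-14, 0, 6, 27, 28, 31]
New median = 33/2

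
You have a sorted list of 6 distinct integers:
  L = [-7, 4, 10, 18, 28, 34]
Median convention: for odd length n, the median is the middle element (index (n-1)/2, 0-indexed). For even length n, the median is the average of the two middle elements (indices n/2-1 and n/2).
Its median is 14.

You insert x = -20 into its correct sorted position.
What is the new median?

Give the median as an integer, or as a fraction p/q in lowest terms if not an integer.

Old list (sorted, length 6): [-7, 4, 10, 18, 28, 34]
Old median = 14
Insert x = -20
Old length even (6). Middle pair: indices 2,3 = 10,18.
New length odd (7). New median = single middle element.
x = -20: 0 elements are < x, 6 elements are > x.
New sorted list: [-20, -7, 4, 10, 18, 28, 34]
New median = 10

Answer: 10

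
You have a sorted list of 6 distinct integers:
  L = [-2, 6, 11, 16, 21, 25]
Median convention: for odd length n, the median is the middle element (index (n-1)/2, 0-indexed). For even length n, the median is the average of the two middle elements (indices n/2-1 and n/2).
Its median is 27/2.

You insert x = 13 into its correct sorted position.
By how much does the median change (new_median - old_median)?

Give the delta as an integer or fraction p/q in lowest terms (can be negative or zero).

Answer: -1/2

Derivation:
Old median = 27/2
After inserting x = 13: new sorted = [-2, 6, 11, 13, 16, 21, 25]
New median = 13
Delta = 13 - 27/2 = -1/2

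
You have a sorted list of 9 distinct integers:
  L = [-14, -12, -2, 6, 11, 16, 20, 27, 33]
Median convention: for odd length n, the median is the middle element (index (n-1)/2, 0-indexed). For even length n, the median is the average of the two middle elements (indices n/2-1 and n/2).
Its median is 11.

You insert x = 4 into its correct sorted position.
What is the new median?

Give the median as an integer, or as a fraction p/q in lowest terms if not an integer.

Old list (sorted, length 9): [-14, -12, -2, 6, 11, 16, 20, 27, 33]
Old median = 11
Insert x = 4
Old length odd (9). Middle was index 4 = 11.
New length even (10). New median = avg of two middle elements.
x = 4: 3 elements are < x, 6 elements are > x.
New sorted list: [-14, -12, -2, 4, 6, 11, 16, 20, 27, 33]
New median = 17/2

Answer: 17/2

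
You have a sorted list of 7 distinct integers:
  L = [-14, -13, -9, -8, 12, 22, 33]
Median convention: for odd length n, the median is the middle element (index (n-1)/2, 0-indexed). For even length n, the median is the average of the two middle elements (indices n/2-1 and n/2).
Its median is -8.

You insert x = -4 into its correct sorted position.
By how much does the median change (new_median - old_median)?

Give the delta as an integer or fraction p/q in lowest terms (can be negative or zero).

Old median = -8
After inserting x = -4: new sorted = [-14, -13, -9, -8, -4, 12, 22, 33]
New median = -6
Delta = -6 - -8 = 2

Answer: 2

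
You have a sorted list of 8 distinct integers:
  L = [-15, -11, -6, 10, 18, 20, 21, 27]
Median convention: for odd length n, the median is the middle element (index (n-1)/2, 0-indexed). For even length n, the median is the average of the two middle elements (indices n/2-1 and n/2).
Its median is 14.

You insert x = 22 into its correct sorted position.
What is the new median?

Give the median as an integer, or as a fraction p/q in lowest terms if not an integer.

Answer: 18

Derivation:
Old list (sorted, length 8): [-15, -11, -6, 10, 18, 20, 21, 27]
Old median = 14
Insert x = 22
Old length even (8). Middle pair: indices 3,4 = 10,18.
New length odd (9). New median = single middle element.
x = 22: 7 elements are < x, 1 elements are > x.
New sorted list: [-15, -11, -6, 10, 18, 20, 21, 22, 27]
New median = 18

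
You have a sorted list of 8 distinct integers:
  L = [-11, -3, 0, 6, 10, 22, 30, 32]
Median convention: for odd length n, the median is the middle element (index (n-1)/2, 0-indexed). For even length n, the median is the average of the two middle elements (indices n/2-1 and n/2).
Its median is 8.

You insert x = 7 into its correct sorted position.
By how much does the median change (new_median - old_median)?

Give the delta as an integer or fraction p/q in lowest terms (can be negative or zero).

Answer: -1

Derivation:
Old median = 8
After inserting x = 7: new sorted = [-11, -3, 0, 6, 7, 10, 22, 30, 32]
New median = 7
Delta = 7 - 8 = -1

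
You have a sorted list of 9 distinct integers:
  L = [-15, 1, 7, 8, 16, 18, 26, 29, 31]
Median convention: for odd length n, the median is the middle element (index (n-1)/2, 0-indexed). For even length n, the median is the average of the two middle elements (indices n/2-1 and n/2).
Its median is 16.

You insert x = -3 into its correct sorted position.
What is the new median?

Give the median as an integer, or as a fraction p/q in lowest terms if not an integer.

Old list (sorted, length 9): [-15, 1, 7, 8, 16, 18, 26, 29, 31]
Old median = 16
Insert x = -3
Old length odd (9). Middle was index 4 = 16.
New length even (10). New median = avg of two middle elements.
x = -3: 1 elements are < x, 8 elements are > x.
New sorted list: [-15, -3, 1, 7, 8, 16, 18, 26, 29, 31]
New median = 12

Answer: 12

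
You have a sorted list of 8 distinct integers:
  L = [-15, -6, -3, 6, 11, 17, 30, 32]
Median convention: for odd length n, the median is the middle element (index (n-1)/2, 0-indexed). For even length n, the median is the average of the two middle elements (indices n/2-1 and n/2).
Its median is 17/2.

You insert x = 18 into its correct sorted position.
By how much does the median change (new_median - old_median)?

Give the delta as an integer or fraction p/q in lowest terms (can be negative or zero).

Answer: 5/2

Derivation:
Old median = 17/2
After inserting x = 18: new sorted = [-15, -6, -3, 6, 11, 17, 18, 30, 32]
New median = 11
Delta = 11 - 17/2 = 5/2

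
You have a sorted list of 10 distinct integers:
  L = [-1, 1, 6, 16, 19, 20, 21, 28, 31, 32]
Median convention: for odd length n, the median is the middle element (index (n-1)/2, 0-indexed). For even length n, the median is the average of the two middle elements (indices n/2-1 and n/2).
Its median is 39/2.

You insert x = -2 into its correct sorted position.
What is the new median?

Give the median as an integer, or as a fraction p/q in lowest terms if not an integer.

Answer: 19

Derivation:
Old list (sorted, length 10): [-1, 1, 6, 16, 19, 20, 21, 28, 31, 32]
Old median = 39/2
Insert x = -2
Old length even (10). Middle pair: indices 4,5 = 19,20.
New length odd (11). New median = single middle element.
x = -2: 0 elements are < x, 10 elements are > x.
New sorted list: [-2, -1, 1, 6, 16, 19, 20, 21, 28, 31, 32]
New median = 19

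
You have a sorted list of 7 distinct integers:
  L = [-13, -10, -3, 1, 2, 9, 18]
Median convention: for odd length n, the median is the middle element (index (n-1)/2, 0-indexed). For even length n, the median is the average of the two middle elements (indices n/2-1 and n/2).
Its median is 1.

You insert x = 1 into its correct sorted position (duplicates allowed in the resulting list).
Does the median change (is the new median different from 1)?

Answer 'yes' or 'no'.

Old median = 1
Insert x = 1
New median = 1
Changed? no

Answer: no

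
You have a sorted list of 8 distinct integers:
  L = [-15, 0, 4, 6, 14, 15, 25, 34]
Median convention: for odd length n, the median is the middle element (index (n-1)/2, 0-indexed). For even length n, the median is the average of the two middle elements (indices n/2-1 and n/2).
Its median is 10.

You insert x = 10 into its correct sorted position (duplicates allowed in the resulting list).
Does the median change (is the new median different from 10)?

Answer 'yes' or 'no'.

Old median = 10
Insert x = 10
New median = 10
Changed? no

Answer: no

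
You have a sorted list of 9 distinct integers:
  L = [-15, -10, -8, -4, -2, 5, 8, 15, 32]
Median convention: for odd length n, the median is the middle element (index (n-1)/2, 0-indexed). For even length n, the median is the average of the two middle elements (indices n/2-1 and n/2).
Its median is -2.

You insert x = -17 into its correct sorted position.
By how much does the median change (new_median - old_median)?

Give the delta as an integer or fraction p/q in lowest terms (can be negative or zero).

Old median = -2
After inserting x = -17: new sorted = [-17, -15, -10, -8, -4, -2, 5, 8, 15, 32]
New median = -3
Delta = -3 - -2 = -1

Answer: -1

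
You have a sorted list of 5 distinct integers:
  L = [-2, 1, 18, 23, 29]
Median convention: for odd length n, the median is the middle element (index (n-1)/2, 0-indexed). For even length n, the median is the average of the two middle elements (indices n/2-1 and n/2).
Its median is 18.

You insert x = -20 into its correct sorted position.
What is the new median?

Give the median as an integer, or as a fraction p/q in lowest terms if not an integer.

Old list (sorted, length 5): [-2, 1, 18, 23, 29]
Old median = 18
Insert x = -20
Old length odd (5). Middle was index 2 = 18.
New length even (6). New median = avg of two middle elements.
x = -20: 0 elements are < x, 5 elements are > x.
New sorted list: [-20, -2, 1, 18, 23, 29]
New median = 19/2

Answer: 19/2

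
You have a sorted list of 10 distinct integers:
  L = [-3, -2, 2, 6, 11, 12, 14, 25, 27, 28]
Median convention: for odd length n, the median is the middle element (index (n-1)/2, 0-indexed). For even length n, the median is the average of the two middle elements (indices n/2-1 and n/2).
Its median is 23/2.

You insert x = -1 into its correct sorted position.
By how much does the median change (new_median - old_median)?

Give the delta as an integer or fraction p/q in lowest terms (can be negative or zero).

Old median = 23/2
After inserting x = -1: new sorted = [-3, -2, -1, 2, 6, 11, 12, 14, 25, 27, 28]
New median = 11
Delta = 11 - 23/2 = -1/2

Answer: -1/2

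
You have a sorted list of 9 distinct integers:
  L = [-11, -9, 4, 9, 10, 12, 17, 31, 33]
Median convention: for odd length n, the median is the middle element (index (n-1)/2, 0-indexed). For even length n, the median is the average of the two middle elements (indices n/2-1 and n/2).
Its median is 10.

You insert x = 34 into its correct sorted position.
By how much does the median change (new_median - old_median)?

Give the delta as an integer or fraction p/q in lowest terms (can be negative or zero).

Answer: 1

Derivation:
Old median = 10
After inserting x = 34: new sorted = [-11, -9, 4, 9, 10, 12, 17, 31, 33, 34]
New median = 11
Delta = 11 - 10 = 1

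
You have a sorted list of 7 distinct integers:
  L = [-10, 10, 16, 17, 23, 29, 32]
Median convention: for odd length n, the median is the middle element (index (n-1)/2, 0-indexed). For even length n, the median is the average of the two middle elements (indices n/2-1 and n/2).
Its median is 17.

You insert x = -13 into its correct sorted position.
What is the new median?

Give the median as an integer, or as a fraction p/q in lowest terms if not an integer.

Answer: 33/2

Derivation:
Old list (sorted, length 7): [-10, 10, 16, 17, 23, 29, 32]
Old median = 17
Insert x = -13
Old length odd (7). Middle was index 3 = 17.
New length even (8). New median = avg of two middle elements.
x = -13: 0 elements are < x, 7 elements are > x.
New sorted list: [-13, -10, 10, 16, 17, 23, 29, 32]
New median = 33/2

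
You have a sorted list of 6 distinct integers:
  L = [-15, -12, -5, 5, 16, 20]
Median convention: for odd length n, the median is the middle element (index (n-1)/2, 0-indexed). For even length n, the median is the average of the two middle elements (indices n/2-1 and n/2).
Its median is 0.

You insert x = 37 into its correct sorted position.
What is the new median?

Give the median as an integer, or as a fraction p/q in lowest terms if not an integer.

Answer: 5

Derivation:
Old list (sorted, length 6): [-15, -12, -5, 5, 16, 20]
Old median = 0
Insert x = 37
Old length even (6). Middle pair: indices 2,3 = -5,5.
New length odd (7). New median = single middle element.
x = 37: 6 elements are < x, 0 elements are > x.
New sorted list: [-15, -12, -5, 5, 16, 20, 37]
New median = 5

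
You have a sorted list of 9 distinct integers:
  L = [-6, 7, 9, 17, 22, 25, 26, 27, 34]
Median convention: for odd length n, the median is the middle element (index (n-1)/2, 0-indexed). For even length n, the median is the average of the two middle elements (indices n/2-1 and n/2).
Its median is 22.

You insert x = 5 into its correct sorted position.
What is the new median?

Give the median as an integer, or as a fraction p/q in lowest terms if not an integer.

Old list (sorted, length 9): [-6, 7, 9, 17, 22, 25, 26, 27, 34]
Old median = 22
Insert x = 5
Old length odd (9). Middle was index 4 = 22.
New length even (10). New median = avg of two middle elements.
x = 5: 1 elements are < x, 8 elements are > x.
New sorted list: [-6, 5, 7, 9, 17, 22, 25, 26, 27, 34]
New median = 39/2

Answer: 39/2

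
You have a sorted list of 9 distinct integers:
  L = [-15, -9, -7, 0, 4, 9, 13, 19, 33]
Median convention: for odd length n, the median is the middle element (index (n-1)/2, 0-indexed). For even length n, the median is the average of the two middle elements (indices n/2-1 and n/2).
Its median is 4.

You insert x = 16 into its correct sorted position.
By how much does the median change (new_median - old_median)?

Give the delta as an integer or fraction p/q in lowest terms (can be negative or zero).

Answer: 5/2

Derivation:
Old median = 4
After inserting x = 16: new sorted = [-15, -9, -7, 0, 4, 9, 13, 16, 19, 33]
New median = 13/2
Delta = 13/2 - 4 = 5/2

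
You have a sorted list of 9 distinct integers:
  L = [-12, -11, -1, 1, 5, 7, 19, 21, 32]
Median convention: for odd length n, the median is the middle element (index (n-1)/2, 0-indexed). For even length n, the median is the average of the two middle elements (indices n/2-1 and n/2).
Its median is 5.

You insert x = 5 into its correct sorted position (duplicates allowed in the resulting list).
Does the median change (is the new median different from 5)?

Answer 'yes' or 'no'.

Answer: no

Derivation:
Old median = 5
Insert x = 5
New median = 5
Changed? no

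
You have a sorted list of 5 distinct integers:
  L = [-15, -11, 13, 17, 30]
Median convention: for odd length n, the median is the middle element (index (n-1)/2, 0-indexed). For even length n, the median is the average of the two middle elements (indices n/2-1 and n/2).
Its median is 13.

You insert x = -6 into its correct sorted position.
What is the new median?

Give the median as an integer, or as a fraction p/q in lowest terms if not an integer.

Old list (sorted, length 5): [-15, -11, 13, 17, 30]
Old median = 13
Insert x = -6
Old length odd (5). Middle was index 2 = 13.
New length even (6). New median = avg of two middle elements.
x = -6: 2 elements are < x, 3 elements are > x.
New sorted list: [-15, -11, -6, 13, 17, 30]
New median = 7/2

Answer: 7/2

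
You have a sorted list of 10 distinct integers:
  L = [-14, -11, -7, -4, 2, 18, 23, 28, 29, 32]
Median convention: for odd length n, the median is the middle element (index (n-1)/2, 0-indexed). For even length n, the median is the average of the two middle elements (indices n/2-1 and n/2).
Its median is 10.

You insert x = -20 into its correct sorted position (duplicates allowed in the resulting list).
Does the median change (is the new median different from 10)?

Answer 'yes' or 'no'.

Answer: yes

Derivation:
Old median = 10
Insert x = -20
New median = 2
Changed? yes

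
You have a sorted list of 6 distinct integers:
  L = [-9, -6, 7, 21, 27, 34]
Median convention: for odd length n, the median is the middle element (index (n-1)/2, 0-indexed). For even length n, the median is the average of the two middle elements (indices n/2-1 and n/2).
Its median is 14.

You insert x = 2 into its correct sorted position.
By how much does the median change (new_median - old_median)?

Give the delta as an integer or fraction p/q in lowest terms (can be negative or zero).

Answer: -7

Derivation:
Old median = 14
After inserting x = 2: new sorted = [-9, -6, 2, 7, 21, 27, 34]
New median = 7
Delta = 7 - 14 = -7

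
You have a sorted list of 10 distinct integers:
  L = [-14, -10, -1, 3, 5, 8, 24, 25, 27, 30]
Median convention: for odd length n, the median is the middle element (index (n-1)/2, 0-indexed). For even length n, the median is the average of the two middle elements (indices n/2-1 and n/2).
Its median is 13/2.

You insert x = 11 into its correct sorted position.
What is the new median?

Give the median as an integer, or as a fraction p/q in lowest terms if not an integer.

Old list (sorted, length 10): [-14, -10, -1, 3, 5, 8, 24, 25, 27, 30]
Old median = 13/2
Insert x = 11
Old length even (10). Middle pair: indices 4,5 = 5,8.
New length odd (11). New median = single middle element.
x = 11: 6 elements are < x, 4 elements are > x.
New sorted list: [-14, -10, -1, 3, 5, 8, 11, 24, 25, 27, 30]
New median = 8

Answer: 8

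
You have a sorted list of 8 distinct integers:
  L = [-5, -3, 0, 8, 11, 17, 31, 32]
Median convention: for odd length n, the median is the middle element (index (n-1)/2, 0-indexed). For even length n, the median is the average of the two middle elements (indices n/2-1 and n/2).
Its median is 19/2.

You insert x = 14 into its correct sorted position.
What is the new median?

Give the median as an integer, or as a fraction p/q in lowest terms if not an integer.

Old list (sorted, length 8): [-5, -3, 0, 8, 11, 17, 31, 32]
Old median = 19/2
Insert x = 14
Old length even (8). Middle pair: indices 3,4 = 8,11.
New length odd (9). New median = single middle element.
x = 14: 5 elements are < x, 3 elements are > x.
New sorted list: [-5, -3, 0, 8, 11, 14, 17, 31, 32]
New median = 11

Answer: 11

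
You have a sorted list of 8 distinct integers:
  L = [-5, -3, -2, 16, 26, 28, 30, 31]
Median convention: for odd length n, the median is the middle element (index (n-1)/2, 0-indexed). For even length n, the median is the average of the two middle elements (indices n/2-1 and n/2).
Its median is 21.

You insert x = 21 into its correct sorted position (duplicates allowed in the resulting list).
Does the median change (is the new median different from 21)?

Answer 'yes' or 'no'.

Answer: no

Derivation:
Old median = 21
Insert x = 21
New median = 21
Changed? no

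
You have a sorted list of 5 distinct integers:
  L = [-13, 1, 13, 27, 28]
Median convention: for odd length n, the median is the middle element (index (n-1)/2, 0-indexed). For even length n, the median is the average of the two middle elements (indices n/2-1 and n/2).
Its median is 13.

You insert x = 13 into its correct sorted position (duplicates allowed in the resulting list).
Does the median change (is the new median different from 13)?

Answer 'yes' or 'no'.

Old median = 13
Insert x = 13
New median = 13
Changed? no

Answer: no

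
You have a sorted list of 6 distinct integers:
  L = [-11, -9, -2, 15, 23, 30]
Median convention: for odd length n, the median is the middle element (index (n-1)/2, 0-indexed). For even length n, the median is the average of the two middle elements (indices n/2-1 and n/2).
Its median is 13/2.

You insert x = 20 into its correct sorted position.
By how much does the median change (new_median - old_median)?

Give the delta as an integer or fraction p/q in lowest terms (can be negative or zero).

Old median = 13/2
After inserting x = 20: new sorted = [-11, -9, -2, 15, 20, 23, 30]
New median = 15
Delta = 15 - 13/2 = 17/2

Answer: 17/2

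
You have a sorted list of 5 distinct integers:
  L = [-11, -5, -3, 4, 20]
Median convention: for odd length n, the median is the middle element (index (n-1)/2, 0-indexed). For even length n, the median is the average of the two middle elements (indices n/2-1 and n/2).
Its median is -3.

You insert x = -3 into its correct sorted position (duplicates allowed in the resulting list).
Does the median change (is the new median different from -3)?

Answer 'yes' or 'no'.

Old median = -3
Insert x = -3
New median = -3
Changed? no

Answer: no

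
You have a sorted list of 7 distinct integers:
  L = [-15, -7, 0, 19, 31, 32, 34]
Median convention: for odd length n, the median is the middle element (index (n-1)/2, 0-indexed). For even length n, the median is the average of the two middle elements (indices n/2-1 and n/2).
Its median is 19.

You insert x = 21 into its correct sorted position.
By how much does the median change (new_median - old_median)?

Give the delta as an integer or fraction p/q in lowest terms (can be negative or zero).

Answer: 1

Derivation:
Old median = 19
After inserting x = 21: new sorted = [-15, -7, 0, 19, 21, 31, 32, 34]
New median = 20
Delta = 20 - 19 = 1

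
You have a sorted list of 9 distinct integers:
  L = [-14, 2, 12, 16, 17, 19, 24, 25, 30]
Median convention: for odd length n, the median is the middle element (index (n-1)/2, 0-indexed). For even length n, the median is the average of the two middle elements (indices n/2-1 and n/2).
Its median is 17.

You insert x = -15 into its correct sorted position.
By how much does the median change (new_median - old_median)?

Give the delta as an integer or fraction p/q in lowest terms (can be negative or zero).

Old median = 17
After inserting x = -15: new sorted = [-15, -14, 2, 12, 16, 17, 19, 24, 25, 30]
New median = 33/2
Delta = 33/2 - 17 = -1/2

Answer: -1/2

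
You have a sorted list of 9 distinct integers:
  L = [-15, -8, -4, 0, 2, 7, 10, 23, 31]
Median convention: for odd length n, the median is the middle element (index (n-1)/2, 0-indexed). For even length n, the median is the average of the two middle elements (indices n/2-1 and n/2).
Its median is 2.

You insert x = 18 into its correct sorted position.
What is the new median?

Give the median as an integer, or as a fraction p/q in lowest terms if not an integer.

Answer: 9/2

Derivation:
Old list (sorted, length 9): [-15, -8, -4, 0, 2, 7, 10, 23, 31]
Old median = 2
Insert x = 18
Old length odd (9). Middle was index 4 = 2.
New length even (10). New median = avg of two middle elements.
x = 18: 7 elements are < x, 2 elements are > x.
New sorted list: [-15, -8, -4, 0, 2, 7, 10, 18, 23, 31]
New median = 9/2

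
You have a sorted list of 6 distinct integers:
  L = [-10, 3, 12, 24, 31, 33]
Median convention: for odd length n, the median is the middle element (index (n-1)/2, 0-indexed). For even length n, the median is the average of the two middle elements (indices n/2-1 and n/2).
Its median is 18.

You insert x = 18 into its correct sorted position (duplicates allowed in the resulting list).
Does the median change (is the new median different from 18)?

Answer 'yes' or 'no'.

Old median = 18
Insert x = 18
New median = 18
Changed? no

Answer: no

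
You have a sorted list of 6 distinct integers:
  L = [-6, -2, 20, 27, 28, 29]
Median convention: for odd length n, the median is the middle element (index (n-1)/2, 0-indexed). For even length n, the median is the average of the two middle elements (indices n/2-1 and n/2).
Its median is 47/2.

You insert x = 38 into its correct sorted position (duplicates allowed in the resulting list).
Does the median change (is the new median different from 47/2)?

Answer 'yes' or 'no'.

Old median = 47/2
Insert x = 38
New median = 27
Changed? yes

Answer: yes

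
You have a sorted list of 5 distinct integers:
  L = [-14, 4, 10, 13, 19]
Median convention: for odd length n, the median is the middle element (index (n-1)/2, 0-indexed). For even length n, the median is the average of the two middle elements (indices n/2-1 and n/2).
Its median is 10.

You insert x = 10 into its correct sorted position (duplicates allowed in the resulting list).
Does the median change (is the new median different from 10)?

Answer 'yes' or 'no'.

Old median = 10
Insert x = 10
New median = 10
Changed? no

Answer: no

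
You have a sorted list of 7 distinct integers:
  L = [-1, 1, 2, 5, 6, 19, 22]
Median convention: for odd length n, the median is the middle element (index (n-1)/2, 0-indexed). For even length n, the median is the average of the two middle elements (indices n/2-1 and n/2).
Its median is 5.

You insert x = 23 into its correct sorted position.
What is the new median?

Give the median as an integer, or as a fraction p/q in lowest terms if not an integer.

Old list (sorted, length 7): [-1, 1, 2, 5, 6, 19, 22]
Old median = 5
Insert x = 23
Old length odd (7). Middle was index 3 = 5.
New length even (8). New median = avg of two middle elements.
x = 23: 7 elements are < x, 0 elements are > x.
New sorted list: [-1, 1, 2, 5, 6, 19, 22, 23]
New median = 11/2

Answer: 11/2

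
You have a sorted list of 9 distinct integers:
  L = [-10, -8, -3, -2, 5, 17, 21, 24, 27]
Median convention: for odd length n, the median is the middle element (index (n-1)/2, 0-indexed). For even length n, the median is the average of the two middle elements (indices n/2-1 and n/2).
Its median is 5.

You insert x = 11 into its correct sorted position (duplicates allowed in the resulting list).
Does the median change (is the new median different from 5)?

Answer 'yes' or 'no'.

Answer: yes

Derivation:
Old median = 5
Insert x = 11
New median = 8
Changed? yes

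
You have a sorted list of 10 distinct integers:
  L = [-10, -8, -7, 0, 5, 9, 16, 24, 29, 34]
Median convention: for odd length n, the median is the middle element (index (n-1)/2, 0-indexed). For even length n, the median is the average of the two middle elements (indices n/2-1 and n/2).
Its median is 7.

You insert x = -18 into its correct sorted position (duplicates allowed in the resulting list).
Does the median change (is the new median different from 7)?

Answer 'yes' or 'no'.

Answer: yes

Derivation:
Old median = 7
Insert x = -18
New median = 5
Changed? yes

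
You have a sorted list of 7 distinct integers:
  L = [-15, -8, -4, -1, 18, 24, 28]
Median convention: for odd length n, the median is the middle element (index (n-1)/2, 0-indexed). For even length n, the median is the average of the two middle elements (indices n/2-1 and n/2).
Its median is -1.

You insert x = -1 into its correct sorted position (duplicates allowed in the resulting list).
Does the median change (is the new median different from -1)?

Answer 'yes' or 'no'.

Old median = -1
Insert x = -1
New median = -1
Changed? no

Answer: no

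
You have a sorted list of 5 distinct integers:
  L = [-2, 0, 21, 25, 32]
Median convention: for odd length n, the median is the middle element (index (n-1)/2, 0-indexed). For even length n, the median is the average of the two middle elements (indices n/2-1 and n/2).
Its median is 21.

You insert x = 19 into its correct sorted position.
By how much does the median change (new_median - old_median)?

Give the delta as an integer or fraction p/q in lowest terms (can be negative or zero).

Answer: -1

Derivation:
Old median = 21
After inserting x = 19: new sorted = [-2, 0, 19, 21, 25, 32]
New median = 20
Delta = 20 - 21 = -1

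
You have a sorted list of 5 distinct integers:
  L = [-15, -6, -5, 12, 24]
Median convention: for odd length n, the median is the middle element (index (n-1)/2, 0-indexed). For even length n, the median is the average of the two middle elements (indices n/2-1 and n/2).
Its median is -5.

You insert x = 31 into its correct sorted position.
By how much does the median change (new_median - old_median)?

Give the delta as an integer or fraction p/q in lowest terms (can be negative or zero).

Answer: 17/2

Derivation:
Old median = -5
After inserting x = 31: new sorted = [-15, -6, -5, 12, 24, 31]
New median = 7/2
Delta = 7/2 - -5 = 17/2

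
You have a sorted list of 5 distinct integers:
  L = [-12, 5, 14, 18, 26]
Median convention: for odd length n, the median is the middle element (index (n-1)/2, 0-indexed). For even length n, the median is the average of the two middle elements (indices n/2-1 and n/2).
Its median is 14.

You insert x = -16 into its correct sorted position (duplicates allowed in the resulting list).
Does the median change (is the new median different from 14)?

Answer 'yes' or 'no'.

Answer: yes

Derivation:
Old median = 14
Insert x = -16
New median = 19/2
Changed? yes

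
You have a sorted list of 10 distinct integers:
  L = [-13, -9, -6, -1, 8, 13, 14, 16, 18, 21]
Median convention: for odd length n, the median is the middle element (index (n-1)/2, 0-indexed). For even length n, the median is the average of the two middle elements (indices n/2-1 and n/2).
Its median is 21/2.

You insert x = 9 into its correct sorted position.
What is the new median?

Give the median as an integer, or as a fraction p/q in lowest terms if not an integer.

Old list (sorted, length 10): [-13, -9, -6, -1, 8, 13, 14, 16, 18, 21]
Old median = 21/2
Insert x = 9
Old length even (10). Middle pair: indices 4,5 = 8,13.
New length odd (11). New median = single middle element.
x = 9: 5 elements are < x, 5 elements are > x.
New sorted list: [-13, -9, -6, -1, 8, 9, 13, 14, 16, 18, 21]
New median = 9

Answer: 9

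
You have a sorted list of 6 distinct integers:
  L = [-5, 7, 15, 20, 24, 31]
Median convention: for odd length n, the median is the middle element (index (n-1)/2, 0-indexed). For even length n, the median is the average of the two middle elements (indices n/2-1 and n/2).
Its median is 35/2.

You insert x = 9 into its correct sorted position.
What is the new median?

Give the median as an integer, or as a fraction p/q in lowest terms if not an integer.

Old list (sorted, length 6): [-5, 7, 15, 20, 24, 31]
Old median = 35/2
Insert x = 9
Old length even (6). Middle pair: indices 2,3 = 15,20.
New length odd (7). New median = single middle element.
x = 9: 2 elements are < x, 4 elements are > x.
New sorted list: [-5, 7, 9, 15, 20, 24, 31]
New median = 15

Answer: 15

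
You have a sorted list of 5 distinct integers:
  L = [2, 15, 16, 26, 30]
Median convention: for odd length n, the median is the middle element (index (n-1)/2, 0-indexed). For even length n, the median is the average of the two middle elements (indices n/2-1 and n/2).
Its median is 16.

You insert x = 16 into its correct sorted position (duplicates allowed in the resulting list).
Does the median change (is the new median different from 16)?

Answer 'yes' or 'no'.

Old median = 16
Insert x = 16
New median = 16
Changed? no

Answer: no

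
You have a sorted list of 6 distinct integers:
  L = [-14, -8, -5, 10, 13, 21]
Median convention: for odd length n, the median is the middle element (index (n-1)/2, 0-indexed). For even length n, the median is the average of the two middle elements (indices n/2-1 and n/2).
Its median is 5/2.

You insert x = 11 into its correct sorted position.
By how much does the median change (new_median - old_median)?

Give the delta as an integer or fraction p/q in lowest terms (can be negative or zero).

Answer: 15/2

Derivation:
Old median = 5/2
After inserting x = 11: new sorted = [-14, -8, -5, 10, 11, 13, 21]
New median = 10
Delta = 10 - 5/2 = 15/2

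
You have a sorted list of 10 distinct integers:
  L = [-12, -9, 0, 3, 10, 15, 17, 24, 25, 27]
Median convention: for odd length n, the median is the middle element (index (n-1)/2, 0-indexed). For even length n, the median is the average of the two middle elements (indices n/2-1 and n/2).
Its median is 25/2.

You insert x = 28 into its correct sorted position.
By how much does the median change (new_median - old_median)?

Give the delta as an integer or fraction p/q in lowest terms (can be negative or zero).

Answer: 5/2

Derivation:
Old median = 25/2
After inserting x = 28: new sorted = [-12, -9, 0, 3, 10, 15, 17, 24, 25, 27, 28]
New median = 15
Delta = 15 - 25/2 = 5/2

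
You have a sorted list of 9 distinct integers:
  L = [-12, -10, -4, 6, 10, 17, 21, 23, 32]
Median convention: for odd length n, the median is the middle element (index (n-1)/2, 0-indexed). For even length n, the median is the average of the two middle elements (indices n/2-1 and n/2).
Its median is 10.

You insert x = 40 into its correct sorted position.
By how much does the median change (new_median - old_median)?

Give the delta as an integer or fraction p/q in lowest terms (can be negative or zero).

Old median = 10
After inserting x = 40: new sorted = [-12, -10, -4, 6, 10, 17, 21, 23, 32, 40]
New median = 27/2
Delta = 27/2 - 10 = 7/2

Answer: 7/2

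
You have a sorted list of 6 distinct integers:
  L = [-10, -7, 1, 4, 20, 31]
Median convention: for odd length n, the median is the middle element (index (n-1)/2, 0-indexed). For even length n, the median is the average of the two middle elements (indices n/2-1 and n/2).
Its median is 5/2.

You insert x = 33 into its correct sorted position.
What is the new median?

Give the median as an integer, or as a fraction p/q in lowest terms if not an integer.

Answer: 4

Derivation:
Old list (sorted, length 6): [-10, -7, 1, 4, 20, 31]
Old median = 5/2
Insert x = 33
Old length even (6). Middle pair: indices 2,3 = 1,4.
New length odd (7). New median = single middle element.
x = 33: 6 elements are < x, 0 elements are > x.
New sorted list: [-10, -7, 1, 4, 20, 31, 33]
New median = 4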